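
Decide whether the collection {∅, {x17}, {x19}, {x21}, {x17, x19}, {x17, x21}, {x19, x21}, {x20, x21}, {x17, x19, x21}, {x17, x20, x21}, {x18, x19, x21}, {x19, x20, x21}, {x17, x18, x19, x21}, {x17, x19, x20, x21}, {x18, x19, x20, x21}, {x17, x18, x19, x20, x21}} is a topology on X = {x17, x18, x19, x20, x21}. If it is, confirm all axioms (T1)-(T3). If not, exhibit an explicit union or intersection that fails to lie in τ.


τ IS a topology on X.

Axiom (T1): ∅ ∈ τ? Yes; X ∈ τ? Yes.
Axiom (T2/T3): check pairwise unions and intersections of members of τ.
All pairwise intersections and unions checked — each lies in τ. Therefore τ satisfies (T1), (T2), (T3): it IS a topology on X.


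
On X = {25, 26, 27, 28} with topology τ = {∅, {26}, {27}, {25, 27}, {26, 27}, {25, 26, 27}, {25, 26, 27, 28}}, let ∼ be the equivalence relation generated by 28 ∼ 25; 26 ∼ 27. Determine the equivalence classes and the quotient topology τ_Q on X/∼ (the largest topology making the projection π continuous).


X/∼ = {[25=28], [26=27]}; |τ_Q| = 3.

Equivalence classes: [25=28], [26=27].
Quotient map π: X → X/∼ sends 25 ↦ [25=28], 26 ↦ [26=27], 27 ↦ [26=27], 28 ↦ [25=28].
For each subset V ⊆ X/∼, compute π^{-1}(V) ⊆ X and check whether π^{-1}(V) ∈ τ. V is open in τ_Q iff π^{-1}(V) ∈ τ.
  V = {}: π^{-1}(V) = ∅ ∈ τ ✓.
  V = {[25=28]}: π^{-1}(V) = {25, 28} ∉ τ ✗.
  V = {[26=27]}: π^{-1}(V) = {26, 27} ∈ τ ✓.
  V = {[25=28], [26=27]}: π^{-1}(V) = {25, 26, 27, 28} ∈ τ ✓.
Open sets in the quotient: τ_Q = {{}, {[26=27]}, {[25=28], [26=27]}} (3 elements).


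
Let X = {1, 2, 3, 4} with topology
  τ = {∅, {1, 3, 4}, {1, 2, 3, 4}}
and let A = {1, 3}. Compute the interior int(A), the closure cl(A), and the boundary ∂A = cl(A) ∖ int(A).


int(A) = ∅, cl(A) = {1, 2, 3, 4}, ∂A = {1, 2, 3, 4}.

Closed sets in (X, τ) are complements of opens:
  closed(X, τ) = {∅, {2}, {1, 2, 3, 4}}.
int(A) = ⋃ {U ∈ τ : U ⊆ A}. Opens contained in A: ∅.
Taking the union of these: int(A) = ∅.
cl(A) = ⋂ {C closed : A ⊆ C}. Closed sets containing A: {1, 2, 3, 4}.
Intersecting these: cl(A) = {1, 2, 3, 4}.
∂A = cl(A) ∖ int(A) = {1, 2, 3, 4} ∖ ∅ = {1, 2, 3, 4}.


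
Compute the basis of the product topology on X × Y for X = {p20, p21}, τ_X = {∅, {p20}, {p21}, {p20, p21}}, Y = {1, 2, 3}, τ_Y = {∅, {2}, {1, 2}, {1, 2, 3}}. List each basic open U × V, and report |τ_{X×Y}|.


Basis B = {∅ × ∅, {p20} × {2}, {p21} × {2}, {p20} × {1, 2}, {p20, p21} × {2}, {p21} × {1, 2}, {p20} × {1, 2, 3}, {p21} × {1, 2, 3}, {p20, p21} × {1, 2}, {p20, p21} × {1, 2, 3}}; |τ_{X×Y}| = 16.

Enumerate products U × V with U ∈ τ_X, V ∈ τ_Y (deduplicated):
  ∅ × ∅ = {} (∅)
  {p20} × {2} = {(p20,2)}
  {p21} × {2} = {(p21,2)}
  {p20} × {1, 2} = {(p20,1), (p20,2)}
  {p20, p21} × {2} = {(p20,2), (p21,2)}
  {p21} × {1, 2} = {(p21,1), (p21,2)}
  {p20} × {1, 2, 3} = {(p20,1), (p20,2), (p20,3)}
  {p21} × {1, 2, 3} = {(p21,1), (p21,2), (p21,3)}
  {p20, p21} × {1, 2} = {(p20,1), (p20,2), (p21,1), (p21,2)}
  {p20, p21} × {1, 2, 3} = {(p20,1), (p20,2), (p20,3), (p21,1), (p21,2), (p21,3)}
These 10 distinct sets form the basis B.
Close under arbitrary unions to get τ_{X×Y}; counting gives |τ_{X×Y}| = 16.


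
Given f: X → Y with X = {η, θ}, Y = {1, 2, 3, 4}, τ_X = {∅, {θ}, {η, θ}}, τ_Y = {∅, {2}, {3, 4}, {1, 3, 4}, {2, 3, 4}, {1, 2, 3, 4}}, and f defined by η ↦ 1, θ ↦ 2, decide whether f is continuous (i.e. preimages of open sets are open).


f is NOT continuous.

Compute f^{-1}(U) for each U ∈ τ_Y:
  U = ∅: f^{-1}(U) = ∅ ∈ τ_X ✓.
  U = {2}: f^{-1}(U) = {θ} ∈ τ_X ✓.
  U = {3, 4}: f^{-1}(U) = ∅ ∈ τ_X ✓.
  U = {1, 3, 4}: f^{-1}(U) = {η} ∉ τ_X ✗.
  U = {2, 3, 4}: f^{-1}(U) = {θ} ∈ τ_X ✓.
  U = {1, 2, 3, 4}: f^{-1}(U) = {η, θ} ∈ τ_X ✓.
Found U = {1, 3, 4} with f^{-1}(U) = {η} not in τ_X. Therefore f is NOT continuous.


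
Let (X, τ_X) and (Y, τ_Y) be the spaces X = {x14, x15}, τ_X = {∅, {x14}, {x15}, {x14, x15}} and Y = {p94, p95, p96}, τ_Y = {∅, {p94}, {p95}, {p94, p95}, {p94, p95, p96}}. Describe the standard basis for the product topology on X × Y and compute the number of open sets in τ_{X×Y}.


Basis B = {∅ × ∅, {x14} × {p94}, {x14} × {p95}, {x15} × {p94}, {x15} × {p95}, {x14} × {p94, p95}, {x14, x15} × {p94}, {x14, x15} × {p95}, {x15} × {p94, p95}, {x14} × {p94, p95, p96}, {x15} × {p94, p95, p96}, {x14, x15} × {p94, p95}, {x14, x15} × {p94, p95, p96}}; |τ_{X×Y}| = 25.

Enumerate products U × V with U ∈ τ_X, V ∈ τ_Y (deduplicated):
  ∅ × ∅ = {} (∅)
  {x14} × {p94} = {(x14,p94)}
  {x14} × {p95} = {(x14,p95)}
  {x15} × {p94} = {(x15,p94)}
  {x15} × {p95} = {(x15,p95)}
  {x14} × {p94, p95} = {(x14,p94), (x14,p95)}
  {x14, x15} × {p94} = {(x14,p94), (x15,p94)}
  {x14, x15} × {p95} = {(x14,p95), (x15,p95)}
  {x15} × {p94, p95} = {(x15,p94), (x15,p95)}
  {x14} × {p94, p95, p96} = {(x14,p94), (x14,p95), (x14,p96)}
  {x15} × {p94, p95, p96} = {(x15,p94), (x15,p95), (x15,p96)}
  {x14, x15} × {p94, p95} = {(x14,p94), (x14,p95), (x15,p94), (x15,p95)}
  {x14, x15} × {p94, p95, p96} = {(x14,p94), (x14,p95), (x14,p96), (x15,p94), (x15,p95), (x15,p96)}
These 13 distinct sets form the basis B.
Close under arbitrary unions to get τ_{X×Y}; counting gives |τ_{X×Y}| = 25.


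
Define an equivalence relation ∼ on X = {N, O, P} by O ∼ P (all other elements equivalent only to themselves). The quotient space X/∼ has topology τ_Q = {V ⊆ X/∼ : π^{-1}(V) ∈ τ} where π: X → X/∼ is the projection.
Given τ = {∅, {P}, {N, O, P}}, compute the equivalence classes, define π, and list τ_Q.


X/∼ = {[N], [O=P]}; |τ_Q| = 2.

Equivalence classes: [N], [O=P].
Quotient map π: X → X/∼ sends N ↦ [N], O ↦ [O=P], P ↦ [O=P].
For each subset V ⊆ X/∼, compute π^{-1}(V) ⊆ X and check whether π^{-1}(V) ∈ τ. V is open in τ_Q iff π^{-1}(V) ∈ τ.
  V = {}: π^{-1}(V) = ∅ ∈ τ ✓.
  V = {[N]}: π^{-1}(V) = {N} ∉ τ ✗.
  V = {[O=P]}: π^{-1}(V) = {O, P} ∉ τ ✗.
  V = {[N], [O=P]}: π^{-1}(V) = {N, O, P} ∈ τ ✓.
Open sets in the quotient: τ_Q = {{}, {[N], [O=P]}} (2 elements).


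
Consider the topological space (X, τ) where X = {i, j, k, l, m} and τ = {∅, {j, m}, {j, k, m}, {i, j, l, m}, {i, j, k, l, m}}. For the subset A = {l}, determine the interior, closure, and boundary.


int(A) = ∅, cl(A) = {i, l}, ∂A = {i, l}.

Closed sets in (X, τ) are complements of opens:
  closed(X, τ) = {∅, {k}, {i, l}, {i, k, l}, {i, j, k, l, m}}.
int(A) = ⋃ {U ∈ τ : U ⊆ A}. Opens contained in A: ∅.
Taking the union of these: int(A) = ∅.
cl(A) = ⋂ {C closed : A ⊆ C}. Closed sets containing A: {i, l}, {i, k, l}, {i, j, k, l, m}.
Intersecting these: cl(A) = {i, l}.
∂A = cl(A) ∖ int(A) = {i, l} ∖ ∅ = {i, l}.


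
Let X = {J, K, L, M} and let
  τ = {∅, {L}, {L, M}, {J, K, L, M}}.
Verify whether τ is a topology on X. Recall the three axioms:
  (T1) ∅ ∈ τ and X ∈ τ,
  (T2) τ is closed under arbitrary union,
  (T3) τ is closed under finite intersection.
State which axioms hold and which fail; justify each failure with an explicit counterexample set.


τ IS a topology on X.

Axiom (T1): ∅ ∈ τ? Yes; X ∈ τ? Yes.
Axiom (T2/T3): check pairwise unions and intersections of members of τ.
All pairwise intersections and unions checked — each lies in τ. Therefore τ satisfies (T1), (T2), (T3): it IS a topology on X.


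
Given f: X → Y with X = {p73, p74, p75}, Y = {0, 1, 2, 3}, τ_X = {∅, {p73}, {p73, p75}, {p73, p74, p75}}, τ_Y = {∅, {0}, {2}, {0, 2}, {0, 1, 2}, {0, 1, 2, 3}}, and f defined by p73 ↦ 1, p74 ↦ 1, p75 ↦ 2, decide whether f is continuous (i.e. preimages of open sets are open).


f is NOT continuous.

Compute f^{-1}(U) for each U ∈ τ_Y:
  U = ∅: f^{-1}(U) = ∅ ∈ τ_X ✓.
  U = {0}: f^{-1}(U) = ∅ ∈ τ_X ✓.
  U = {2}: f^{-1}(U) = {p75} ∉ τ_X ✗.
  U = {0, 2}: f^{-1}(U) = {p75} ∉ τ_X ✗.
  U = {0, 1, 2}: f^{-1}(U) = {p73, p74, p75} ∈ τ_X ✓.
  U = {0, 1, 2, 3}: f^{-1}(U) = {p73, p74, p75} ∈ τ_X ✓.
Found U = {2} with f^{-1}(U) = {p75} not in τ_X. Therefore f is NOT continuous.


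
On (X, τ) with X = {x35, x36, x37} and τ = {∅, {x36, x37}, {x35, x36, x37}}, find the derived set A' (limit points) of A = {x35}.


A' = ∅

For each x ∈ X, list the open sets U ∈ τ with x ∈ U, then check whether U ∩ (A ∖ {x}) ≠ ∅ for every such U.
  x = x35: open {x35, x36, x37} ∋ x has {x35, x36, x37} ∩ (A ∖ {x35}) = ∅, so x is NOT a limit point.
  x = x36: open {x36, x37} ∋ x has {x36, x37} ∩ (A ∖ {x36}) = ∅, so x is NOT a limit point.
  x = x37: open {x36, x37} ∋ x has {x36, x37} ∩ (A ∖ {x37}) = ∅, so x is NOT a limit point.
Collecting: A' = ∅.


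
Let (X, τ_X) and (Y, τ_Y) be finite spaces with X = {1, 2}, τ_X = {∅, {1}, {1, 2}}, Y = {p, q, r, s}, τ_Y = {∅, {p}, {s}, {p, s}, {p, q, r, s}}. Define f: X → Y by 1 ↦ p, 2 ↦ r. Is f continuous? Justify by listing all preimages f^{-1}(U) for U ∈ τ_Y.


f IS continuous.

Compute f^{-1}(U) for each U ∈ τ_Y:
  U = ∅: f^{-1}(U) = ∅ ∈ τ_X ✓.
  U = {p}: f^{-1}(U) = {1} ∈ τ_X ✓.
  U = {s}: f^{-1}(U) = ∅ ∈ τ_X ✓.
  U = {p, s}: f^{-1}(U) = {1} ∈ τ_X ✓.
  U = {p, q, r, s}: f^{-1}(U) = {1, 2} ∈ τ_X ✓.
Every preimage lies in τ_X, so f IS continuous.


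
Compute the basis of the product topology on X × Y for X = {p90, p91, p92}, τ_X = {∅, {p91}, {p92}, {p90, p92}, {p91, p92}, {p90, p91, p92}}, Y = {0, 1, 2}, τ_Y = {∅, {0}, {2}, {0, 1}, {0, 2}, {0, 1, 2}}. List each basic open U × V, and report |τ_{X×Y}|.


Basis B = {∅ × ∅, {p91} × {0}, {p91} × {2}, {p92} × {0}, {p92} × {2}, {p90, p92} × {0}, {p90, p92} × {2}, {p91} × {0, 1}, {p91} × {0, 2}, {p91, p92} × {0}, {p91, p92} × {2}, {p92} × {0, 1}, {p92} × {0, 2}, {p90, p91, p92} × {0}, {p90, p91, p92} × {2}, {p91} × {0, 1, 2}, {p92} × {0, 1, 2}, {p90, p92} × {0, 1}, {p90, p92} × {0, 2}, {p91, p92} × {0, 1}, {p91, p92} × {0, 2}, {p90, p92} × {0, 1, 2}, {p90, p91, p92} × {0, 1}, {p90, p91, p92} × {0, 2}, {p91, p92} × {0, 1, 2}, {p90, p91, p92} × {0, 1, 2}}; |τ_{X×Y}| = 108.

Enumerate products U × V with U ∈ τ_X, V ∈ τ_Y (deduplicated):
  ∅ × ∅ = {} (∅)
  {p91} × {0} = {(p91,0)}
  {p91} × {2} = {(p91,2)}
  {p92} × {0} = {(p92,0)}
  {p92} × {2} = {(p92,2)}
  {p90, p92} × {0} = {(p90,0), (p92,0)}
  {p90, p92} × {2} = {(p90,2), (p92,2)}
  {p91} × {0, 1} = {(p91,0), (p91,1)}
  {p91} × {0, 2} = {(p91,0), (p91,2)}
  {p91, p92} × {0} = {(p91,0), (p92,0)}
  {p91, p92} × {2} = {(p91,2), (p92,2)}
  {p92} × {0, 1} = {(p92,0), (p92,1)}
  {p92} × {0, 2} = {(p92,0), (p92,2)}
  {p90, p91, p92} × {0} = {(p90,0), (p91,0), (p92,0)}
  {p90, p91, p92} × {2} = {(p90,2), (p91,2), (p92,2)}
  {p91} × {0, 1, 2} = {(p91,0), (p91,1), (p91,2)}
  {p92} × {0, 1, 2} = {(p92,0), (p92,1), (p92,2)}
  {p90, p92} × {0, 1} = {(p90,0), (p90,1), (p92,0), (p92,1)}
  {p90, p92} × {0, 2} = {(p90,0), (p90,2), (p92,0), (p92,2)}
  {p91, p92} × {0, 1} = {(p91,0), (p91,1), (p92,0), (p92,1)}
  {p91, p92} × {0, 2} = {(p91,0), (p91,2), (p92,0), (p92,2)}
  {p90, p92} × {0, 1, 2} = {(p90,0), (p90,1), (p90,2), (p92,0), (p92,1), (p92,2)}
  {p90, p91, p92} × {0, 1} = {(p90,0), (p90,1), (p91,0), (p91,1), (p92,0), (p92,1)}
  {p90, p91, p92} × {0, 2} = {(p90,0), (p90,2), (p91,0), (p91,2), (p92,0), (p92,2)}
  {p91, p92} × {0, 1, 2} = {(p91,0), (p91,1), (p91,2), (p92,0), (p92,1), (p92,2)}
  {p90, p91, p92} × {0, 1, 2} = {(p90,0), (p90,1), (p90,2), (p91,0), (p91,1), (p91,2), (p92,0), (p92,1), (p92,2)}
These 26 distinct sets form the basis B.
Close under arbitrary unions to get τ_{X×Y}; counting gives |τ_{X×Y}| = 108.


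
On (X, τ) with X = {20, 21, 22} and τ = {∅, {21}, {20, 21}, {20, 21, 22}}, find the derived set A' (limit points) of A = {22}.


A' = ∅

For each x ∈ X, list the open sets U ∈ τ with x ∈ U, then check whether U ∩ (A ∖ {x}) ≠ ∅ for every such U.
  x = 20: open {20, 21} ∋ x has {20, 21} ∩ (A ∖ {20}) = ∅, so x is NOT a limit point.
  x = 21: open {21} ∋ x has {21} ∩ (A ∖ {21}) = ∅, so x is NOT a limit point.
  x = 22: open {20, 21, 22} ∋ x has {20, 21, 22} ∩ (A ∖ {22}) = ∅, so x is NOT a limit point.
Collecting: A' = ∅.


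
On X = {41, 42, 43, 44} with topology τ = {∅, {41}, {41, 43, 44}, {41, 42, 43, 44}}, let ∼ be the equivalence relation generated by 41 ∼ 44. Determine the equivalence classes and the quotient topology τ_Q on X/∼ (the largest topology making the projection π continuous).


X/∼ = {[41=44], [42], [43]}; |τ_Q| = 3.

Equivalence classes: [41=44], [42], [43].
Quotient map π: X → X/∼ sends 41 ↦ [41=44], 42 ↦ [42], 43 ↦ [43], 44 ↦ [41=44].
For each subset V ⊆ X/∼, compute π^{-1}(V) ⊆ X and check whether π^{-1}(V) ∈ τ. V is open in τ_Q iff π^{-1}(V) ∈ τ.
  V = {}: π^{-1}(V) = ∅ ∈ τ ✓.
  V = {[41=44]}: π^{-1}(V) = {41, 44} ∉ τ ✗.
  V = {[42]}: π^{-1}(V) = {42} ∉ τ ✗.
  V = {[41=44], [42]}: π^{-1}(V) = {41, 42, 44} ∉ τ ✗.
  V = {[43]}: π^{-1}(V) = {43} ∉ τ ✗.
  V = {[41=44], [43]}: π^{-1}(V) = {41, 43, 44} ∈ τ ✓.
  V = {[42], [43]}: π^{-1}(V) = {42, 43} ∉ τ ✗.
  V = {[41=44], [42], [43]}: π^{-1}(V) = {41, 42, 43, 44} ∈ τ ✓.
Open sets in the quotient: τ_Q = {{}, {[41=44], [43]}, {[41=44], [42], [43]}} (3 elements).


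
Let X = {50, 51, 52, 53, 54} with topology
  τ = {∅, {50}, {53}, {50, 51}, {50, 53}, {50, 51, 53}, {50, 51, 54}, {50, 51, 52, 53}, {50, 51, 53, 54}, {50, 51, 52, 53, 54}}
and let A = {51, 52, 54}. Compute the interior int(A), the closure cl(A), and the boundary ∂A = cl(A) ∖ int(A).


int(A) = ∅, cl(A) = {51, 52, 54}, ∂A = {51, 52, 54}.

Closed sets in (X, τ) are complements of opens:
  closed(X, τ) = {∅, {52}, {54}, {52, 53}, {52, 54}, {51, 52, 54}, {52, 53, 54}, {50, 51, 52, 54}, {51, 52, 53, 54}, {50, 51, 52, 53, 54}}.
int(A) = ⋃ {U ∈ τ : U ⊆ A}. Opens contained in A: ∅.
Taking the union of these: int(A) = ∅.
cl(A) = ⋂ {C closed : A ⊆ C}. Closed sets containing A: {51, 52, 54}, {50, 51, 52, 54}, {51, 52, 53, 54}, {50, 51, 52, 53, 54}.
Intersecting these: cl(A) = {51, 52, 54}.
∂A = cl(A) ∖ int(A) = {51, 52, 54} ∖ ∅ = {51, 52, 54}.


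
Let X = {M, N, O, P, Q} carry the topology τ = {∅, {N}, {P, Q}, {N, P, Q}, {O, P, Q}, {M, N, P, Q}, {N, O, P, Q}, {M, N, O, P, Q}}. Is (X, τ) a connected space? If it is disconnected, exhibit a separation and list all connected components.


(X, τ) is connected.

Find clopen sets (U ∈ τ with X ∖ U ∈ τ):
  U = ∅, X ∖ U = {M, N, O, P, Q} — both open, so U is clopen.
  U = {M, N, O, P, Q}, X ∖ U = ∅ — both open, so U is clopen.
Only trivial clopens (∅ and X) exist, so (X, τ) is connected.
Compute connected components by grouping points that agree on all clopens:
  component: {M, N, O, P, Q}


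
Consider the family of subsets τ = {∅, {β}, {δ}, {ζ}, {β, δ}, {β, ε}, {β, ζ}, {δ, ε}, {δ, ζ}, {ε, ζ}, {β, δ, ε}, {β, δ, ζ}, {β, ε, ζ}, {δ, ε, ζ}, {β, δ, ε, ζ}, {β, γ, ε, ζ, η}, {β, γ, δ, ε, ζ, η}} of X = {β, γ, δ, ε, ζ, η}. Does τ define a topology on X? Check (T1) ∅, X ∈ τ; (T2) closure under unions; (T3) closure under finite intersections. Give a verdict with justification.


τ is NOT a topology on X.

Axiom (T1): ∅ ∈ τ? Yes; X ∈ τ? Yes.
Axiom (T2/T3): check pairwise unions and intersections of members of τ.
Counterexample for (T3): {β, ε} ∩ {δ, ε} = {ε} ∉ τ. Therefore τ is NOT a topology.


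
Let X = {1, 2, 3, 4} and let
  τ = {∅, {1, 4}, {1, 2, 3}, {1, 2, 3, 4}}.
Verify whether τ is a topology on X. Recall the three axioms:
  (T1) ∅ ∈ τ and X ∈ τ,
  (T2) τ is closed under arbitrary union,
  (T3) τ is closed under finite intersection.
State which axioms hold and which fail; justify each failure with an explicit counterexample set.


τ is NOT a topology on X.

Axiom (T1): ∅ ∈ τ? Yes; X ∈ τ? Yes.
Axiom (T2/T3): check pairwise unions and intersections of members of τ.
Counterexample for (T3): {1, 4} ∩ {1, 2, 3} = {1} ∉ τ. Therefore τ is NOT a topology.


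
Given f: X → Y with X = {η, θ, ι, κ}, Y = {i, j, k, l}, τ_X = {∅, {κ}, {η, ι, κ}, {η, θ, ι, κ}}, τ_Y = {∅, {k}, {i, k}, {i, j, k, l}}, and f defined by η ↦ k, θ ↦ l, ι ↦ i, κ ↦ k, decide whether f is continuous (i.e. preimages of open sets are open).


f is NOT continuous.

Compute f^{-1}(U) for each U ∈ τ_Y:
  U = ∅: f^{-1}(U) = ∅ ∈ τ_X ✓.
  U = {k}: f^{-1}(U) = {η, κ} ∉ τ_X ✗.
  U = {i, k}: f^{-1}(U) = {η, ι, κ} ∈ τ_X ✓.
  U = {i, j, k, l}: f^{-1}(U) = {η, θ, ι, κ} ∈ τ_X ✓.
Found U = {k} with f^{-1}(U) = {η, κ} not in τ_X. Therefore f is NOT continuous.


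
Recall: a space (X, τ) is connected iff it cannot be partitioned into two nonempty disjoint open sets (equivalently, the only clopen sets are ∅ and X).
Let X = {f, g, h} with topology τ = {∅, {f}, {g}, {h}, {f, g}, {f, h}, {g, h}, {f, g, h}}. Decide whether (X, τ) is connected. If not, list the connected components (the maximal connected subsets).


(X, τ) is disconnected; components = [{f}, {g}, {h}].

Find clopen sets (U ∈ τ with X ∖ U ∈ τ):
  U = ∅, X ∖ U = {f, g, h} — both open, so U is clopen.
  U = {f}, X ∖ U = {g, h} — both open, so U is clopen.
  U = {g}, X ∖ U = {f, h} — both open, so U is clopen.
  U = {h}, X ∖ U = {f, g} — both open, so U is clopen.
  U = {f, g}, X ∖ U = {h} — both open, so U is clopen.
  U = {f, h}, X ∖ U = {g} — both open, so U is clopen.
  U = {g, h}, X ∖ U = {f} — both open, so U is clopen.
  U = {f, g, h}, X ∖ U = ∅ — both open, so U is clopen.
Nontrivial clopen(s) exist: e.g. {f}. So (X, τ) is disconnected.
Compute connected components by grouping points that agree on all clopens:
  component: {f}
  component: {g}
  component: {h}


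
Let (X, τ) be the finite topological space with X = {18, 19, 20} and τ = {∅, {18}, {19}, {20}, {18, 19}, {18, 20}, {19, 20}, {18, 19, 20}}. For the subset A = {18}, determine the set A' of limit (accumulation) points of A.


A' = ∅

For each x ∈ X, list the open sets U ∈ τ with x ∈ U, then check whether U ∩ (A ∖ {x}) ≠ ∅ for every such U.
  x = 18: open {18} ∋ x has {18} ∩ (A ∖ {18}) = ∅, so x is NOT a limit point.
  x = 19: open {19} ∋ x has {19} ∩ (A ∖ {19}) = ∅, so x is NOT a limit point.
  x = 20: open {20} ∋ x has {20} ∩ (A ∖ {20}) = ∅, so x is NOT a limit point.
Collecting: A' = ∅.


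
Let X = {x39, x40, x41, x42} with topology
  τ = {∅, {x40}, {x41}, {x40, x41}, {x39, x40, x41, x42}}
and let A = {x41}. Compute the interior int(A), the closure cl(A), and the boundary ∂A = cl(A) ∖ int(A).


int(A) = {x41}, cl(A) = {x39, x41, x42}, ∂A = {x39, x42}.

Closed sets in (X, τ) are complements of opens:
  closed(X, τ) = {∅, {x39, x42}, {x39, x40, x42}, {x39, x41, x42}, {x39, x40, x41, x42}}.
int(A) = ⋃ {U ∈ τ : U ⊆ A}. Opens contained in A: ∅, {x41}.
Taking the union of these: int(A) = {x41}.
cl(A) = ⋂ {C closed : A ⊆ C}. Closed sets containing A: {x39, x41, x42}, {x39, x40, x41, x42}.
Intersecting these: cl(A) = {x39, x41, x42}.
∂A = cl(A) ∖ int(A) = {x39, x41, x42} ∖ {x41} = {x39, x42}.


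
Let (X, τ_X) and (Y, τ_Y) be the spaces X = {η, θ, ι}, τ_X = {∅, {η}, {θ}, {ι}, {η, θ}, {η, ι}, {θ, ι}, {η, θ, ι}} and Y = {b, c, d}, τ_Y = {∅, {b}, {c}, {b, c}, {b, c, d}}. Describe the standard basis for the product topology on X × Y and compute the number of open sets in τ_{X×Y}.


Basis B = {∅ × ∅, {η} × {b}, {η} × {c}, {θ} × {b}, {θ} × {c}, {ι} × {b}, {ι} × {c}, {η} × {b, c}, {η, θ} × {b}, {η, ι} × {b}, {η, θ} × {c}, {η, ι} × {c}, {θ} × {b, c}, {θ, ι} × {b}, {θ, ι} × {c}, {ι} × {b, c}, {η} × {b, c, d}, {η, θ, ι} × {b}, {η, θ, ι} × {c}, {θ} × {b, c, d}, {ι} × {b, c, d}, {η, θ} × {b, c}, {η, ι} × {b, c}, {θ, ι} × {b, c}, {η, θ} × {b, c, d}, {η, ι} × {b, c, d}, {η, θ, ι} × {b, c}, {θ, ι} × {b, c, d}, {η, θ, ι} × {b, c, d}}; |τ_{X×Y}| = 125.

Enumerate products U × V with U ∈ τ_X, V ∈ τ_Y (deduplicated):
  ∅ × ∅ = {} (∅)
  {η} × {b} = {(η,b)}
  {η} × {c} = {(η,c)}
  {θ} × {b} = {(θ,b)}
  {θ} × {c} = {(θ,c)}
  {ι} × {b} = {(ι,b)}
  {ι} × {c} = {(ι,c)}
  {η} × {b, c} = {(η,b), (η,c)}
  {η, θ} × {b} = {(η,b), (θ,b)}
  {η, ι} × {b} = {(η,b), (ι,b)}
  {η, θ} × {c} = {(η,c), (θ,c)}
  {η, ι} × {c} = {(η,c), (ι,c)}
  {θ} × {b, c} = {(θ,b), (θ,c)}
  {θ, ι} × {b} = {(θ,b), (ι,b)}
  {θ, ι} × {c} = {(θ,c), (ι,c)}
  {ι} × {b, c} = {(ι,b), (ι,c)}
  {η} × {b, c, d} = {(η,b), (η,c), (η,d)}
  {η, θ, ι} × {b} = {(η,b), (θ,b), (ι,b)}
  {η, θ, ι} × {c} = {(η,c), (θ,c), (ι,c)}
  {θ} × {b, c, d} = {(θ,b), (θ,c), (θ,d)}
  {ι} × {b, c, d} = {(ι,b), (ι,c), (ι,d)}
  {η, θ} × {b, c} = {(η,b), (η,c), (θ,b), (θ,c)}
  {η, ι} × {b, c} = {(η,b), (η,c), (ι,b), (ι,c)}
  {θ, ι} × {b, c} = {(θ,b), (θ,c), (ι,b), (ι,c)}
  {η, θ} × {b, c, d} = {(η,b), (η,c), (η,d), (θ,b), (θ,c), (θ,d)}
  {η, ι} × {b, c, d} = {(η,b), (η,c), (η,d), (ι,b), (ι,c), (ι,d)}
  {η, θ, ι} × {b, c} = {(η,b), (η,c), (θ,b), (θ,c), (ι,b), (ι,c)}
  {θ, ι} × {b, c, d} = {(θ,b), (θ,c), (θ,d), (ι,b), (ι,c), (ι,d)}
  {η, θ, ι} × {b, c, d} = {(η,b), (η,c), (η,d), (θ,b), (θ,c), (θ,d), (ι,b), (ι,c), (ι,d)}
These 29 distinct sets form the basis B.
Close under arbitrary unions to get τ_{X×Y}; counting gives |τ_{X×Y}| = 125.


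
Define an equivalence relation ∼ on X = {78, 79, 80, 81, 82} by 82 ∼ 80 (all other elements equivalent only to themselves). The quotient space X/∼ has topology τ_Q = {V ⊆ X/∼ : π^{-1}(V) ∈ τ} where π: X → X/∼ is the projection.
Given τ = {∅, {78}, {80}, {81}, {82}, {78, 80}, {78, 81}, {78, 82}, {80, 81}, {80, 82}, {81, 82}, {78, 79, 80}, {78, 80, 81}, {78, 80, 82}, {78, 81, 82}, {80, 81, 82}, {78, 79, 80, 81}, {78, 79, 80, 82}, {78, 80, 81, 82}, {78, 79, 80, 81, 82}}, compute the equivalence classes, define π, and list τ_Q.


X/∼ = {[78], [79], [80=82], [81]}; |τ_Q| = 10.

Equivalence classes: [78], [79], [80=82], [81].
Quotient map π: X → X/∼ sends 78 ↦ [78], 79 ↦ [79], 80 ↦ [80=82], 81 ↦ [81], 82 ↦ [80=82].
For each subset V ⊆ X/∼, compute π^{-1}(V) ⊆ X and check whether π^{-1}(V) ∈ τ. V is open in τ_Q iff π^{-1}(V) ∈ τ.
  V = {}: π^{-1}(V) = ∅ ∈ τ ✓.
  V = {[78]}: π^{-1}(V) = {78} ∈ τ ✓.
  V = {[79]}: π^{-1}(V) = {79} ∉ τ ✗.
  V = {[78], [79]}: π^{-1}(V) = {78, 79} ∉ τ ✗.
  V = {[80=82]}: π^{-1}(V) = {80, 82} ∈ τ ✓.
  V = {[78], [80=82]}: π^{-1}(V) = {78, 80, 82} ∈ τ ✓.
  V = {[79], [80=82]}: π^{-1}(V) = {79, 80, 82} ∉ τ ✗.
  V = {[78], [79], [80=82]}: π^{-1}(V) = {78, 79, 80, 82} ∈ τ ✓.
  V = {[81]}: π^{-1}(V) = {81} ∈ τ ✓.
  V = {[78], [81]}: π^{-1}(V) = {78, 81} ∈ τ ✓.
  V = {[79], [81]}: π^{-1}(V) = {79, 81} ∉ τ ✗.
  V = {[78], [79], [81]}: π^{-1}(V) = {78, 79, 81} ∉ τ ✗.
  V = {[80=82], [81]}: π^{-1}(V) = {80, 81, 82} ∈ τ ✓.
  V = {[78], [80=82], [81]}: π^{-1}(V) = {78, 80, 81, 82} ∈ τ ✓.
  V = {[79], [80=82], [81]}: π^{-1}(V) = {79, 80, 81, 82} ∉ τ ✗.
  V = {[78], [79], [80=82], [81]}: π^{-1}(V) = {78, 79, 80, 81, 82} ∈ τ ✓.
Open sets in the quotient: τ_Q = {{}, {[78]}, {[80=82]}, {[78], [80=82]}, {[78], [79], [80=82]}, {[81]}, {[78], [81]}, {[80=82], [81]}, {[78], [80=82], [81]}, {[78], [79], [80=82], [81]}} (10 elements).


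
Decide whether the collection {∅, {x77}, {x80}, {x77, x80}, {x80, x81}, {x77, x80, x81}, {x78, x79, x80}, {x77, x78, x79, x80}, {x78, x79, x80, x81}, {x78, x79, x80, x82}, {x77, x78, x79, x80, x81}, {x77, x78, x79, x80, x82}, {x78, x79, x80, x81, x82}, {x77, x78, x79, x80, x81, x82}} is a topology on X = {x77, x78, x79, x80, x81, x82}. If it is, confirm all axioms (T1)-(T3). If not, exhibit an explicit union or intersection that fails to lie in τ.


τ IS a topology on X.

Axiom (T1): ∅ ∈ τ? Yes; X ∈ τ? Yes.
Axiom (T2/T3): check pairwise unions and intersections of members of τ.
All pairwise intersections and unions checked — each lies in τ. Therefore τ satisfies (T1), (T2), (T3): it IS a topology on X.


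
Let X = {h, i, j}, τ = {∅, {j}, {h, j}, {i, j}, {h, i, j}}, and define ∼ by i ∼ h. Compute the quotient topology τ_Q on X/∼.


X/∼ = {[h=i], [j]}; |τ_Q| = 3.

Equivalence classes: [h=i], [j].
Quotient map π: X → X/∼ sends h ↦ [h=i], i ↦ [h=i], j ↦ [j].
For each subset V ⊆ X/∼, compute π^{-1}(V) ⊆ X and check whether π^{-1}(V) ∈ τ. V is open in τ_Q iff π^{-1}(V) ∈ τ.
  V = {}: π^{-1}(V) = ∅ ∈ τ ✓.
  V = {[h=i]}: π^{-1}(V) = {h, i} ∉ τ ✗.
  V = {[j]}: π^{-1}(V) = {j} ∈ τ ✓.
  V = {[h=i], [j]}: π^{-1}(V) = {h, i, j} ∈ τ ✓.
Open sets in the quotient: τ_Q = {{}, {[j]}, {[h=i], [j]}} (3 elements).


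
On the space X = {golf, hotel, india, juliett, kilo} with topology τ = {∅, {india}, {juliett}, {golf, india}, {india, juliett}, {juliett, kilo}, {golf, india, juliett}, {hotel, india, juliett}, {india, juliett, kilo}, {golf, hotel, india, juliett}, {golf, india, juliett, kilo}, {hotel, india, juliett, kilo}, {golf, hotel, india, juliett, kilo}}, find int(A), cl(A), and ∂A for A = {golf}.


int(A) = ∅, cl(A) = {golf}, ∂A = {golf}.

Closed sets in (X, τ) are complements of opens:
  closed(X, τ) = {∅, {golf}, {hotel}, {kilo}, {golf, hotel}, {golf, kilo}, {hotel, kilo}, {golf, hotel, india}, {golf, hotel, kilo}, {hotel, juliett, kilo}, {golf, hotel, india, kilo}, {golf, hotel, juliett, kilo}, {golf, hotel, india, juliett, kilo}}.
int(A) = ⋃ {U ∈ τ : U ⊆ A}. Opens contained in A: ∅.
Taking the union of these: int(A) = ∅.
cl(A) = ⋂ {C closed : A ⊆ C}. Closed sets containing A: {golf}, {golf, hotel}, {golf, kilo}, {golf, hotel, india}, {golf, hotel, kilo}, {golf, hotel, india, kilo}, {golf, hotel, juliett, kilo}, {golf, hotel, india, juliett, kilo}.
Intersecting these: cl(A) = {golf}.
∂A = cl(A) ∖ int(A) = {golf} ∖ ∅ = {golf}.


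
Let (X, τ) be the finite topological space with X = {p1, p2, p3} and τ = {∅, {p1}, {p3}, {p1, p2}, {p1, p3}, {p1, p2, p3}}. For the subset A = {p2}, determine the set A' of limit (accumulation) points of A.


A' = ∅

For each x ∈ X, list the open sets U ∈ τ with x ∈ U, then check whether U ∩ (A ∖ {x}) ≠ ∅ for every such U.
  x = p1: open {p1} ∋ x has {p1} ∩ (A ∖ {p1}) = ∅, so x is NOT a limit point.
  x = p2: open {p1, p2} ∋ x has {p1, p2} ∩ (A ∖ {p2}) = ∅, so x is NOT a limit point.
  x = p3: open {p3} ∋ x has {p3} ∩ (A ∖ {p3}) = ∅, so x is NOT a limit point.
Collecting: A' = ∅.


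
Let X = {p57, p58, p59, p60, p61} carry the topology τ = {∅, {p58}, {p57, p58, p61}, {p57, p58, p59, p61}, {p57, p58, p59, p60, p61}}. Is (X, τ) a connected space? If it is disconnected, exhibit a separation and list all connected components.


(X, τ) is connected.

Find clopen sets (U ∈ τ with X ∖ U ∈ τ):
  U = ∅, X ∖ U = {p57, p58, p59, p60, p61} — both open, so U is clopen.
  U = {p57, p58, p59, p60, p61}, X ∖ U = ∅ — both open, so U is clopen.
Only trivial clopens (∅ and X) exist, so (X, τ) is connected.
Compute connected components by grouping points that agree on all clopens:
  component: {p57, p58, p59, p60, p61}


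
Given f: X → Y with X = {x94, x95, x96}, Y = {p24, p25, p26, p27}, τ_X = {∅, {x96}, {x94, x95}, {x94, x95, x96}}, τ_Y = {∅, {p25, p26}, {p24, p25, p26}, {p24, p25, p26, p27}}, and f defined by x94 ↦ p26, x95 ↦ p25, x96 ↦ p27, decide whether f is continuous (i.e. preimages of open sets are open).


f IS continuous.

Compute f^{-1}(U) for each U ∈ τ_Y:
  U = ∅: f^{-1}(U) = ∅ ∈ τ_X ✓.
  U = {p25, p26}: f^{-1}(U) = {x94, x95} ∈ τ_X ✓.
  U = {p24, p25, p26}: f^{-1}(U) = {x94, x95} ∈ τ_X ✓.
  U = {p24, p25, p26, p27}: f^{-1}(U) = {x94, x95, x96} ∈ τ_X ✓.
Every preimage lies in τ_X, so f IS continuous.


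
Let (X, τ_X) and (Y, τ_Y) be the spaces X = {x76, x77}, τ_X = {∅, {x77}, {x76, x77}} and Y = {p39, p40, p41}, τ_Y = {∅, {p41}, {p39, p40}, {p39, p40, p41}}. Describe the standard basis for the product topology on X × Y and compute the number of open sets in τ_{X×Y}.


Basis B = {∅ × ∅, {x77} × {p41}, {x76, x77} × {p41}, {x77} × {p39, p40}, {x77} × {p39, p40, p41}, {x76, x77} × {p39, p40}, {x76, x77} × {p39, p40, p41}}; |τ_{X×Y}| = 9.

Enumerate products U × V with U ∈ τ_X, V ∈ τ_Y (deduplicated):
  ∅ × ∅ = {} (∅)
  {x77} × {p41} = {(x77,p41)}
  {x76, x77} × {p41} = {(x76,p41), (x77,p41)}
  {x77} × {p39, p40} = {(x77,p39), (x77,p40)}
  {x77} × {p39, p40, p41} = {(x77,p39), (x77,p40), (x77,p41)}
  {x76, x77} × {p39, p40} = {(x76,p39), (x76,p40), (x77,p39), (x77,p40)}
  {x76, x77} × {p39, p40, p41} = {(x76,p39), (x76,p40), (x76,p41), (x77,p39), (x77,p40), (x77,p41)}
These 7 distinct sets form the basis B.
Close under arbitrary unions to get τ_{X×Y}; counting gives |τ_{X×Y}| = 9.


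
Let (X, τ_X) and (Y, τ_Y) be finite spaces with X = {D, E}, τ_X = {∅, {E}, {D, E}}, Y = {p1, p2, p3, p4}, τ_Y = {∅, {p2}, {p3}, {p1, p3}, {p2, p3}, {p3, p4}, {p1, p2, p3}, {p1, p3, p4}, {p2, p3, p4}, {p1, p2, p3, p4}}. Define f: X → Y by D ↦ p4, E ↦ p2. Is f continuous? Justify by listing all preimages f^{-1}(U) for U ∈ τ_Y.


f is NOT continuous.

Compute f^{-1}(U) for each U ∈ τ_Y:
  U = ∅: f^{-1}(U) = ∅ ∈ τ_X ✓.
  U = {p2}: f^{-1}(U) = {E} ∈ τ_X ✓.
  U = {p3}: f^{-1}(U) = ∅ ∈ τ_X ✓.
  U = {p1, p3}: f^{-1}(U) = ∅ ∈ τ_X ✓.
  U = {p2, p3}: f^{-1}(U) = {E} ∈ τ_X ✓.
  U = {p3, p4}: f^{-1}(U) = {D} ∉ τ_X ✗.
  U = {p1, p2, p3}: f^{-1}(U) = {E} ∈ τ_X ✓.
  U = {p1, p3, p4}: f^{-1}(U) = {D} ∉ τ_X ✗.
  U = {p2, p3, p4}: f^{-1}(U) = {D, E} ∈ τ_X ✓.
  U = {p1, p2, p3, p4}: f^{-1}(U) = {D, E} ∈ τ_X ✓.
Found U = {p3, p4} with f^{-1}(U) = {D} not in τ_X. Therefore f is NOT continuous.


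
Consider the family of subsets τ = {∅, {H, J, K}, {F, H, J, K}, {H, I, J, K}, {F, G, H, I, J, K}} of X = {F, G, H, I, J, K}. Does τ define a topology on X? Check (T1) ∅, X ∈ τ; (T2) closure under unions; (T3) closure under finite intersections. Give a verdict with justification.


τ is NOT a topology on X.

Axiom (T1): ∅ ∈ τ? Yes; X ∈ τ? Yes.
Axiom (T2/T3): check pairwise unions and intersections of members of τ.
Counterexample for (T2): {F, H, J, K} ∪ {H, I, J, K} = {F, H, I, J, K} ∉ τ. Therefore τ is NOT a topology.


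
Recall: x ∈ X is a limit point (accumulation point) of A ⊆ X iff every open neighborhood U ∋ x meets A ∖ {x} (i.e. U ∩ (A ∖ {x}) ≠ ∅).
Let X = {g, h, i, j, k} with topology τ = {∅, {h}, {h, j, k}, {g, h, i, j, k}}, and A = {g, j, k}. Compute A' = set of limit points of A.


A' = {g, i, j, k}

For each x ∈ X, list the open sets U ∈ τ with x ∈ U, then check whether U ∩ (A ∖ {x}) ≠ ∅ for every such U.
  x = g: opens ∋ x are {g, h, i, j, k}; each meets A ∖ {g}, so x IS a limit point.
  x = h: open {h} ∋ x has {h} ∩ (A ∖ {h}) = ∅, so x is NOT a limit point.
  x = i: opens ∋ x are {g, h, i, j, k}; each meets A ∖ {i}, so x IS a limit point.
  x = j: opens ∋ x are {h, j, k}, {g, h, i, j, k}; each meets A ∖ {j}, so x IS a limit point.
  x = k: opens ∋ x are {h, j, k}, {g, h, i, j, k}; each meets A ∖ {k}, so x IS a limit point.
Collecting: A' = {g, i, j, k}.


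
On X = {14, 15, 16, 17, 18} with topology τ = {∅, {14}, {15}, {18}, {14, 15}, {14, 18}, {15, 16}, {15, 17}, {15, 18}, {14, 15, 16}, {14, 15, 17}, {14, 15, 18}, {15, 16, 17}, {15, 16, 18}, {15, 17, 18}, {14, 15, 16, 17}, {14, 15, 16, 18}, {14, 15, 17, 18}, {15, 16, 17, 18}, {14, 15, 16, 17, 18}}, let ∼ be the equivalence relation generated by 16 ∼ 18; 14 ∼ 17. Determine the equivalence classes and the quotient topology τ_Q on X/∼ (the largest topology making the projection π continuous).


X/∼ = {[14=17], [15], [16=18]}; |τ_Q| = 5.

Equivalence classes: [14=17], [15], [16=18].
Quotient map π: X → X/∼ sends 14 ↦ [14=17], 15 ↦ [15], 16 ↦ [16=18], 17 ↦ [14=17], 18 ↦ [16=18].
For each subset V ⊆ X/∼, compute π^{-1}(V) ⊆ X and check whether π^{-1}(V) ∈ τ. V is open in τ_Q iff π^{-1}(V) ∈ τ.
  V = {}: π^{-1}(V) = ∅ ∈ τ ✓.
  V = {[14=17]}: π^{-1}(V) = {14, 17} ∉ τ ✗.
  V = {[15]}: π^{-1}(V) = {15} ∈ τ ✓.
  V = {[14=17], [15]}: π^{-1}(V) = {14, 15, 17} ∈ τ ✓.
  V = {[16=18]}: π^{-1}(V) = {16, 18} ∉ τ ✗.
  V = {[14=17], [16=18]}: π^{-1}(V) = {14, 16, 17, 18} ∉ τ ✗.
  V = {[15], [16=18]}: π^{-1}(V) = {15, 16, 18} ∈ τ ✓.
  V = {[14=17], [15], [16=18]}: π^{-1}(V) = {14, 15, 16, 17, 18} ∈ τ ✓.
Open sets in the quotient: τ_Q = {{}, {[15]}, {[14=17], [15]}, {[15], [16=18]}, {[14=17], [15], [16=18]}} (5 elements).


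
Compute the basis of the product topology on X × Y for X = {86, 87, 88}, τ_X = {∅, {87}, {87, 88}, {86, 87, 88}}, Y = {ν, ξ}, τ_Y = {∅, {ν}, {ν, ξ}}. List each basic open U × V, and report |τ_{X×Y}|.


Basis B = {∅ × ∅, {87} × {ν}, {87} × {ν, ξ}, {87, 88} × {ν}, {86, 87, 88} × {ν}, {87, 88} × {ν, ξ}, {86, 87, 88} × {ν, ξ}}; |τ_{X×Y}| = 10.

Enumerate products U × V with U ∈ τ_X, V ∈ τ_Y (deduplicated):
  ∅ × ∅ = {} (∅)
  {87} × {ν} = {(87,ν)}
  {87} × {ν, ξ} = {(87,ν), (87,ξ)}
  {87, 88} × {ν} = {(87,ν), (88,ν)}
  {86, 87, 88} × {ν} = {(86,ν), (87,ν), (88,ν)}
  {87, 88} × {ν, ξ} = {(87,ν), (87,ξ), (88,ν), (88,ξ)}
  {86, 87, 88} × {ν, ξ} = {(86,ν), (86,ξ), (87,ν), (87,ξ), (88,ν), (88,ξ)}
These 7 distinct sets form the basis B.
Close under arbitrary unions to get τ_{X×Y}; counting gives |τ_{X×Y}| = 10.


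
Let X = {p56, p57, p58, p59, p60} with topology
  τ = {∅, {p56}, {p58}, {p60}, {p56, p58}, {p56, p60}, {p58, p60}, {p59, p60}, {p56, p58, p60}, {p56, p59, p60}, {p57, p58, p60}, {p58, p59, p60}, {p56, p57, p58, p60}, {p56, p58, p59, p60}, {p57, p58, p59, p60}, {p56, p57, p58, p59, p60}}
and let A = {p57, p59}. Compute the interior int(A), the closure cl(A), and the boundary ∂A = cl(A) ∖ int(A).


int(A) = ∅, cl(A) = {p57, p59}, ∂A = {p57, p59}.

Closed sets in (X, τ) are complements of opens:
  closed(X, τ) = {∅, {p56}, {p57}, {p59}, {p56, p57}, {p56, p59}, {p57, p58}, {p57, p59}, {p56, p57, p58}, {p56, p57, p59}, {p57, p58, p59}, {p57, p59, p60}, {p56, p57, p58, p59}, {p56, p57, p59, p60}, {p57, p58, p59, p60}, {p56, p57, p58, p59, p60}}.
int(A) = ⋃ {U ∈ τ : U ⊆ A}. Opens contained in A: ∅.
Taking the union of these: int(A) = ∅.
cl(A) = ⋂ {C closed : A ⊆ C}. Closed sets containing A: {p57, p59}, {p56, p57, p59}, {p57, p58, p59}, {p57, p59, p60}, {p56, p57, p58, p59}, {p56, p57, p59, p60}, {p57, p58, p59, p60}, {p56, p57, p58, p59, p60}.
Intersecting these: cl(A) = {p57, p59}.
∂A = cl(A) ∖ int(A) = {p57, p59} ∖ ∅ = {p57, p59}.


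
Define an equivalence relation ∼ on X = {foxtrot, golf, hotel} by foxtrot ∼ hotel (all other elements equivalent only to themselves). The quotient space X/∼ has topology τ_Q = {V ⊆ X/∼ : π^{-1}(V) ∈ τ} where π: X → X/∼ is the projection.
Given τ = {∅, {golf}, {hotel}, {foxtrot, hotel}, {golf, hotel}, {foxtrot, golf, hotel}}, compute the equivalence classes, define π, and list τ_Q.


X/∼ = {[foxtrot=hotel], [golf]}; |τ_Q| = 4.

Equivalence classes: [foxtrot=hotel], [golf].
Quotient map π: X → X/∼ sends foxtrot ↦ [foxtrot=hotel], golf ↦ [golf], hotel ↦ [foxtrot=hotel].
For each subset V ⊆ X/∼, compute π^{-1}(V) ⊆ X and check whether π^{-1}(V) ∈ τ. V is open in τ_Q iff π^{-1}(V) ∈ τ.
  V = {}: π^{-1}(V) = ∅ ∈ τ ✓.
  V = {[foxtrot=hotel]}: π^{-1}(V) = {foxtrot, hotel} ∈ τ ✓.
  V = {[golf]}: π^{-1}(V) = {golf} ∈ τ ✓.
  V = {[foxtrot=hotel], [golf]}: π^{-1}(V) = {foxtrot, golf, hotel} ∈ τ ✓.
Open sets in the quotient: τ_Q = {{}, {[foxtrot=hotel]}, {[golf]}, {[foxtrot=hotel], [golf]}} (4 elements).


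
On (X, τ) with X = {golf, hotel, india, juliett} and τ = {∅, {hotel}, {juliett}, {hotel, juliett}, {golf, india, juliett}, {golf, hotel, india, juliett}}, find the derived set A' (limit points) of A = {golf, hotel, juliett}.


A' = {golf, india}

For each x ∈ X, list the open sets U ∈ τ with x ∈ U, then check whether U ∩ (A ∖ {x}) ≠ ∅ for every such U.
  x = golf: opens ∋ x are {golf, india, juliett}, {golf, hotel, india, juliett}; each meets A ∖ {golf}, so x IS a limit point.
  x = hotel: open {hotel} ∋ x has {hotel} ∩ (A ∖ {hotel}) = ∅, so x is NOT a limit point.
  x = india: opens ∋ x are {golf, india, juliett}, {golf, hotel, india, juliett}; each meets A ∖ {india}, so x IS a limit point.
  x = juliett: open {juliett} ∋ x has {juliett} ∩ (A ∖ {juliett}) = ∅, so x is NOT a limit point.
Collecting: A' = {golf, india}.


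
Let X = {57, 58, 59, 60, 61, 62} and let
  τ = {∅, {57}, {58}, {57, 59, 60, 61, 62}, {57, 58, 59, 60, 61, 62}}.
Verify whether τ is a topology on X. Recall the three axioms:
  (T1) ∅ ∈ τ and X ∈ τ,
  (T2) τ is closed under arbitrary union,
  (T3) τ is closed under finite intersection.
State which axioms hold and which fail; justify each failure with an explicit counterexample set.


τ is NOT a topology on X.

Axiom (T1): ∅ ∈ τ? Yes; X ∈ τ? Yes.
Axiom (T2/T3): check pairwise unions and intersections of members of τ.
Counterexample for (T2): {57} ∪ {58} = {57, 58} ∉ τ. Therefore τ is NOT a topology.


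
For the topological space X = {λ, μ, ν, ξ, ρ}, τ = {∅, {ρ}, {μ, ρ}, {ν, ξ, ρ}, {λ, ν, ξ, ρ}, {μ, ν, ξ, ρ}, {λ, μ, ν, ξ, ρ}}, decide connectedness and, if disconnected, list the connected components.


(X, τ) is connected.

Find clopen sets (U ∈ τ with X ∖ U ∈ τ):
  U = ∅, X ∖ U = {λ, μ, ν, ξ, ρ} — both open, so U is clopen.
  U = {λ, μ, ν, ξ, ρ}, X ∖ U = ∅ — both open, so U is clopen.
Only trivial clopens (∅ and X) exist, so (X, τ) is connected.
Compute connected components by grouping points that agree on all clopens:
  component: {λ, μ, ν, ξ, ρ}


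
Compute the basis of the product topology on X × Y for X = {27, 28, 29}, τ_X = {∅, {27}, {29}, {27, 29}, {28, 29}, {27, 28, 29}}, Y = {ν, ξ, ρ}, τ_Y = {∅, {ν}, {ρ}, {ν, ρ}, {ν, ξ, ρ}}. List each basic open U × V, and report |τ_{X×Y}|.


Basis B = {∅ × ∅, {27} × {ν}, {27} × {ρ}, {29} × {ν}, {29} × {ρ}, {27} × {ν, ρ}, {27, 29} × {ν}, {27, 29} × {ρ}, {28, 29} × {ν}, {28, 29} × {ρ}, {29} × {ν, ρ}, {27} × {ν, ξ, ρ}, {27, 28, 29} × {ν}, {27, 28, 29} × {ρ}, {29} × {ν, ξ, ρ}, {27, 29} × {ν, ρ}, {28, 29} × {ν, ρ}, {27, 29} × {ν, ξ, ρ}, {27, 28, 29} × {ν, ρ}, {28, 29} × {ν, ξ, ρ}, {27, 28, 29} × {ν, ξ, ρ}}; |τ_{X×Y}| = 70.

Enumerate products U × V with U ∈ τ_X, V ∈ τ_Y (deduplicated):
  ∅ × ∅ = {} (∅)
  {27} × {ν} = {(27,ν)}
  {27} × {ρ} = {(27,ρ)}
  {29} × {ν} = {(29,ν)}
  {29} × {ρ} = {(29,ρ)}
  {27} × {ν, ρ} = {(27,ν), (27,ρ)}
  {27, 29} × {ν} = {(27,ν), (29,ν)}
  {27, 29} × {ρ} = {(27,ρ), (29,ρ)}
  {28, 29} × {ν} = {(28,ν), (29,ν)}
  {28, 29} × {ρ} = {(28,ρ), (29,ρ)}
  {29} × {ν, ρ} = {(29,ν), (29,ρ)}
  {27} × {ν, ξ, ρ} = {(27,ν), (27,ξ), (27,ρ)}
  {27, 28, 29} × {ν} = {(27,ν), (28,ν), (29,ν)}
  {27, 28, 29} × {ρ} = {(27,ρ), (28,ρ), (29,ρ)}
  {29} × {ν, ξ, ρ} = {(29,ν), (29,ξ), (29,ρ)}
  {27, 29} × {ν, ρ} = {(27,ν), (27,ρ), (29,ν), (29,ρ)}
  {28, 29} × {ν, ρ} = {(28,ν), (28,ρ), (29,ν), (29,ρ)}
  {27, 29} × {ν, ξ, ρ} = {(27,ν), (27,ξ), (27,ρ), (29,ν), (29,ξ), (29,ρ)}
  {27, 28, 29} × {ν, ρ} = {(27,ν), (27,ρ), (28,ν), (28,ρ), (29,ν), (29,ρ)}
  {28, 29} × {ν, ξ, ρ} = {(28,ν), (28,ξ), (28,ρ), (29,ν), (29,ξ), (29,ρ)}
  {27, 28, 29} × {ν, ξ, ρ} = {(27,ν), (27,ξ), (27,ρ), (28,ν), (28,ξ), (28,ρ), (29,ν), (29,ξ), (29,ρ)}
These 21 distinct sets form the basis B.
Close under arbitrary unions to get τ_{X×Y}; counting gives |τ_{X×Y}| = 70.
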